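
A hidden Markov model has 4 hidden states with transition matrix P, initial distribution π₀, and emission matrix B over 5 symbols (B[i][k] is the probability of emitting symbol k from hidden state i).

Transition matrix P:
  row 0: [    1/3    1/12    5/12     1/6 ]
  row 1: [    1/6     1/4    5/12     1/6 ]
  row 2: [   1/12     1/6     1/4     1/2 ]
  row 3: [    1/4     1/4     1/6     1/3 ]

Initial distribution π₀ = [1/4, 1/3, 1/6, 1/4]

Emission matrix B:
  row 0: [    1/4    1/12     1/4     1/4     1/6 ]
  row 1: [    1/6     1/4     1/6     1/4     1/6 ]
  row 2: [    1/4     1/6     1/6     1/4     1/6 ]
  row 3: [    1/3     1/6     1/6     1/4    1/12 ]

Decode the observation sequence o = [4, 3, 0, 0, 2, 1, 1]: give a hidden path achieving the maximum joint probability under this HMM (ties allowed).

path = [1, 2, 3, 3, 0, 2, 3]

t=0: δ = [4.167e-02, 5.556e-02, 2.778e-02, 2.083e-02]  (obs o_0=4)
t=1: δ = [3.472e-03, 3.472e-03, 5.787e-03, 3.472e-03]  ψ = [0, 1, 1, 2]  (obs o_1=3)
t=2: δ = [2.894e-04, 1.608e-04, 3.617e-04, 9.645e-04]  ψ = [0, 2, 0, 2]  (obs o_2=0)
t=3: δ = [6.028e-05, 4.019e-05, 4.019e-05, 1.072e-04]  ψ = [3, 3, 3, 3]  (obs o_3=0)
t=4: δ = [6.698e-06, 4.465e-06, 4.186e-06, 5.954e-06]  ψ = [3, 3, 0, 3]  (obs o_4=2)
t=5: δ = [1.861e-07, 3.721e-07, 4.651e-07, 3.489e-07]  ψ = [0, 3, 0, 2]  (obs o_5=1)
t=6: δ = [7.268e-09, 2.326e-08, 2.584e-08, 3.876e-08]  ψ = [3, 1, 1, 2]  (obs o_6=1)
backtrack: best end state = 3; path = [1, 2, 3, 3, 0, 2, 3]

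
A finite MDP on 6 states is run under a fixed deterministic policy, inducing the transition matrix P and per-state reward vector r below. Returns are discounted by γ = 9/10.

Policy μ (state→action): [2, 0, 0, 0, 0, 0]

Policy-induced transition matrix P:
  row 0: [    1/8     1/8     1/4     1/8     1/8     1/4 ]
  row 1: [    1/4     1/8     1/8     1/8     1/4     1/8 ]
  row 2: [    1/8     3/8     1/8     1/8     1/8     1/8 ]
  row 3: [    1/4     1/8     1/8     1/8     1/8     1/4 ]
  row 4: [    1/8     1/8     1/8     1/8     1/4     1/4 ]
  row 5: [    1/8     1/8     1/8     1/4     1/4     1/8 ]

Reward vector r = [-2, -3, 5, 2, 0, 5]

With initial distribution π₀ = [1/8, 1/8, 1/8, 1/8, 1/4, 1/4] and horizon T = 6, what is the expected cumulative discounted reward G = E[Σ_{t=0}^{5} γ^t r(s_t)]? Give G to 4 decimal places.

t=0: π = [0.1250, 0.1250, 0.1250, 0.1250, 0.2500, 0.2500], E[r] = 1.5000, γ^t·E[r] = 1.500000, running G = 1.500000
t=1: π = [0.1563, 0.1563, 0.1406, 0.1563, 0.2031, 0.1875], E[r] = 1.1719, γ^t·E[r] = 1.054688, running G = 2.554688
t=2: π = [0.1641, 0.1602, 0.1445, 0.1484, 0.1934, 0.1895], E[r] = 1.1582, γ^t·E[r] = 0.938145, running G = 3.492832
t=3: π = [0.1636, 0.1611, 0.1455, 0.1487, 0.1929, 0.1882], E[r] = 1.1555, γ^t·E[r] = 0.842372, running G = 4.335204
t=4: π = [0.1637, 0.1614, 0.1454, 0.1485, 0.1928, 0.1881], E[r] = 1.1534, γ^t·E[r] = 0.756754, running G = 5.091958
t=5: π = [0.1637, 0.1614, 0.1455, 0.1485, 0.1928, 0.1881], E[r] = 1.1535, γ^t·E[r] = 0.681101, running G = 5.773059

G = 5.7731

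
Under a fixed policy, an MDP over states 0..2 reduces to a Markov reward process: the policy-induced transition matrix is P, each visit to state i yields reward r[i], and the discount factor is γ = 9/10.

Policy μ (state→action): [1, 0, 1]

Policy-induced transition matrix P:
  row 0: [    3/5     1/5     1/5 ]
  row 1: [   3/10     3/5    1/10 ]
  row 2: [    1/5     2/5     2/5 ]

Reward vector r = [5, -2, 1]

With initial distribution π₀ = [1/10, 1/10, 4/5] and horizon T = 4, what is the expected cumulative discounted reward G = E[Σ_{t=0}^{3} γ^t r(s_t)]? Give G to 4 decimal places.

t=0: π = [0.1000, 0.1000, 0.8000], E[r] = 1.1000, γ^t·E[r] = 1.100000, running G = 1.100000
t=1: π = [0.2500, 0.4000, 0.3500], E[r] = 0.8000, γ^t·E[r] = 0.720000, running G = 1.820000
t=2: π = [0.3400, 0.4300, 0.2300], E[r] = 1.0700, γ^t·E[r] = 0.866700, running G = 2.686700
t=3: π = [0.3790, 0.4180, 0.2030], E[r] = 1.2620, γ^t·E[r] = 0.919998, running G = 3.606698

G = 3.6067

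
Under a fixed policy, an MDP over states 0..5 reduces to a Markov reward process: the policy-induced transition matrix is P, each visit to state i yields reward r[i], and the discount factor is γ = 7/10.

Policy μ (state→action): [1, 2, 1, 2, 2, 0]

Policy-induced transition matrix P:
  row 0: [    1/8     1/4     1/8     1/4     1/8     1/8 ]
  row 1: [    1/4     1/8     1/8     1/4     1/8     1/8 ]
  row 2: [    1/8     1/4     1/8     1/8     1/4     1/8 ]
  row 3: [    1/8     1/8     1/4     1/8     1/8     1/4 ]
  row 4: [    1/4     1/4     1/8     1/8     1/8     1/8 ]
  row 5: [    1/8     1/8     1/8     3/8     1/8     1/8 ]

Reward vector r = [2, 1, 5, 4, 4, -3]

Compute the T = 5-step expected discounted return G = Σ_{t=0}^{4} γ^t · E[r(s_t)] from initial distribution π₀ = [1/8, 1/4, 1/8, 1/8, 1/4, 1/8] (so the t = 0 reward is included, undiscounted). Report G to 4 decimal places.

G = 6.1806

t=0: π = [0.1250, 0.2500, 0.1250, 0.1250, 0.2500, 0.1250], E[r] = 2.2500, γ^t·E[r] = 2.250000, running G = 2.250000
t=1: π = [0.1875, 0.1875, 0.1406, 0.2031, 0.1406, 0.1406], E[r] = 2.2188, γ^t·E[r] = 1.553125, running G = 3.803125
t=2: π = [0.1660, 0.1836, 0.1504, 0.2070, 0.1426, 0.1504], E[r] = 2.2148, γ^t·E[r] = 1.085273, running G = 4.888398
t=3: π = [0.1658, 0.1824, 0.1509, 0.2063, 0.1438, 0.1509], E[r] = 2.2161, γ^t·E[r] = 0.760110, running G = 5.648509
t=4: π = [0.1658, 0.1826, 0.1508, 0.2062, 0.1439, 0.1508], E[r] = 2.2161, γ^t·E[r] = 0.532077, running G = 6.180586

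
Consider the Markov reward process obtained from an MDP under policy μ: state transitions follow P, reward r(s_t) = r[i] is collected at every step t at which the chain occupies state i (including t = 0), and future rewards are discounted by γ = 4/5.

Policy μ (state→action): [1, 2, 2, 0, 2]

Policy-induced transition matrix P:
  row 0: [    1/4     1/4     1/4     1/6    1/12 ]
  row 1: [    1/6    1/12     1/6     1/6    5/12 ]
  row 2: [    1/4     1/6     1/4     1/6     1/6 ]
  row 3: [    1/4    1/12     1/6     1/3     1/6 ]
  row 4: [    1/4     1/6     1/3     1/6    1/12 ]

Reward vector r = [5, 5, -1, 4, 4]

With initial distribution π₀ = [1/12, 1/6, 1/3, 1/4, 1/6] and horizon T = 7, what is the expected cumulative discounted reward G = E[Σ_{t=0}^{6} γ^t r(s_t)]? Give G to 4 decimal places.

t=0: π = [0.0833, 0.1667, 0.3333, 0.2500, 0.1667], E[r] = 2.5833, γ^t·E[r] = 2.583333, running G = 2.583333
t=1: π = [0.2361, 0.1389, 0.2292, 0.2083, 0.1875], E[r] = 3.2292, γ^t·E[r] = 2.583333, running G = 5.166667
t=2: π = [0.2384, 0.1574, 0.2367, 0.2014, 0.1661], E[r] = 3.2124, γ^t·E[r] = 2.055926, running G = 7.222593
t=3: π = [0.2369, 0.1566, 0.2339, 0.2002, 0.1723], E[r] = 3.2238, γ^t·E[r] = 1.650593, running G = 8.873185
t=4: π = [0.2369, 0.1567, 0.2346, 0.2000, 0.1717], E[r] = 3.2205, γ^t·E[r] = 1.319123, running G = 10.192308
t=5: π = [0.2369, 0.1567, 0.2346, 0.2000, 0.1718], E[r] = 3.2207, γ^t·E[r] = 1.055361, running G = 11.247669
t=6: π = [0.2369, 0.1567, 0.2346, 0.2000, 0.1718], E[r] = 3.2207, γ^t·E[r] = 0.844282, running G = 12.091950

G = 12.0920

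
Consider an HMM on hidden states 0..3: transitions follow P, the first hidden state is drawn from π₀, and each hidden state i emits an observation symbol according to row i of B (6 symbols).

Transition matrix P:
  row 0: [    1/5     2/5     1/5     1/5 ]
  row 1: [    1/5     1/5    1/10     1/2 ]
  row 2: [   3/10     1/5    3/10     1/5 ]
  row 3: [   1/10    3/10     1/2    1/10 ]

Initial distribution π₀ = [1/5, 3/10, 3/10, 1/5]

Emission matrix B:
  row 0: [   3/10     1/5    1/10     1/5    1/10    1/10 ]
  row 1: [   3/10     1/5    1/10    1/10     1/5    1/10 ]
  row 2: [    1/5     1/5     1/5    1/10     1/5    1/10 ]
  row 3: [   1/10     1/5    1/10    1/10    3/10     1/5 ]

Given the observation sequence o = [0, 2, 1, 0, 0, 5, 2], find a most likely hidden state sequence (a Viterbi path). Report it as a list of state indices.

t=0: δ = [6.000e-02, 9.000e-02, 6.000e-02, 2.000e-02]  (obs o_0=0)
t=1: δ = [1.800e-03, 2.400e-03, 3.600e-03, 4.500e-03]  ψ = [1, 0, 2, 1]  (obs o_1=2)
t=2: δ = [2.160e-04, 2.700e-04, 4.500e-04, 2.400e-04]  ψ = [2, 3, 3, 1]  (obs o_2=1)
t=3: δ = [4.050e-05, 2.700e-05, 2.700e-05, 1.350e-05]  ψ = [2, 2, 2, 1]  (obs o_3=0)
t=4: δ = [2.430e-06, 4.860e-06, 1.620e-06, 1.350e-06]  ψ = [0, 0, 0, 1]  (obs o_4=0)
t=5: δ = [9.720e-08, 9.720e-08, 6.750e-08, 4.860e-07]  ψ = [1, 0, 3, 1]  (obs o_5=5)
t=6: δ = [4.860e-09, 1.458e-08, 4.860e-08, 4.860e-09]  ψ = [3, 3, 3, 1]  (obs o_6=2)
backtrack: best end state = 2; path = [1, 3, 2, 0, 1, 3, 2]

path = [1, 3, 2, 0, 1, 3, 2]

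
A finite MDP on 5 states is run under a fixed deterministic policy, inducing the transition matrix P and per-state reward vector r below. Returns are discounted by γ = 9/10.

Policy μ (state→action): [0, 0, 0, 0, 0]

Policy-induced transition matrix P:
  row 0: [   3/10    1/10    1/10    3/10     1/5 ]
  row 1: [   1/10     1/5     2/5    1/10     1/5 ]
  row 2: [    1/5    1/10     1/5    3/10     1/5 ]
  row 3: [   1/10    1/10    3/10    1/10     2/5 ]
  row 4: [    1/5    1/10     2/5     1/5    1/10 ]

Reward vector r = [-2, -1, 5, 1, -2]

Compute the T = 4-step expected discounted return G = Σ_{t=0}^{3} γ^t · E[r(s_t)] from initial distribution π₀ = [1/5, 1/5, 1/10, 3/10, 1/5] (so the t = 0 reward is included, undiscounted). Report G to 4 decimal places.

t=0: π = [0.2000, 0.2000, 0.1000, 0.3000, 0.2000], E[r] = -0.2000, γ^t·E[r] = -0.200000, running G = -0.200000
t=1: π = [0.1700, 0.1200, 0.2900, 0.1800, 0.2400], E[r] = 0.6900, γ^t·E[r] = 0.621000, running G = 0.421000
t=2: π = [0.1870, 0.1120, 0.2730, 0.2160, 0.2120], E[r] = 0.6710, γ^t·E[r] = 0.543510, running G = 0.964510
t=3: π = [0.1859, 0.1112, 0.2677, 0.2132, 0.2220], E[r] = 0.6247, γ^t·E[r] = 0.455406, running G = 1.419916

G = 1.4199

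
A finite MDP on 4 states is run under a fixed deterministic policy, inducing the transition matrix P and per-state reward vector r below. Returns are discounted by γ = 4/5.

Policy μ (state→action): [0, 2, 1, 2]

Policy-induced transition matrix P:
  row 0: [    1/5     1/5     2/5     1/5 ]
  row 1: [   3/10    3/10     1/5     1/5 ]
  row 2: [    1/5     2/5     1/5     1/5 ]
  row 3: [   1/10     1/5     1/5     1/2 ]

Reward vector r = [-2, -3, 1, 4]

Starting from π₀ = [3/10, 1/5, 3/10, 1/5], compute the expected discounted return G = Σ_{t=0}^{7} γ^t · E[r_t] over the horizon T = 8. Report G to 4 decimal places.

G = 0.2809

t=0: π = [0.3000, 0.2000, 0.3000, 0.2000], E[r] = -0.1000, γ^t·E[r] = -0.100000, running G = -0.100000
t=1: π = [0.2000, 0.2800, 0.2600, 0.2600], E[r] = 0.0600, γ^t·E[r] = 0.048000, running G = -0.052000
t=2: π = [0.2020, 0.2800, 0.2400, 0.2780], E[r] = 0.1080, γ^t·E[r] = 0.069120, running G = 0.017120
t=3: π = [0.2002, 0.2760, 0.2404, 0.2834], E[r] = 0.1456, γ^t·E[r] = 0.074547, running G = 0.091667
t=4: π = [0.1993, 0.2757, 0.2400, 0.2850], E[r] = 0.1546, γ^t·E[r] = 0.063308, running G = 0.154975
t=5: π = [0.1991, 0.2756, 0.2399, 0.2855], E[r] = 0.1570, γ^t·E[r] = 0.051451, running G = 0.206426
t=6: π = [0.1990, 0.2755, 0.2398, 0.2857], E[r] = 0.1578, γ^t·E[r] = 0.041372, running G = 0.247798
t=7: π = [0.1990, 0.2755, 0.2398, 0.2857], E[r] = 0.1581, γ^t·E[r] = 0.033148, running G = 0.280946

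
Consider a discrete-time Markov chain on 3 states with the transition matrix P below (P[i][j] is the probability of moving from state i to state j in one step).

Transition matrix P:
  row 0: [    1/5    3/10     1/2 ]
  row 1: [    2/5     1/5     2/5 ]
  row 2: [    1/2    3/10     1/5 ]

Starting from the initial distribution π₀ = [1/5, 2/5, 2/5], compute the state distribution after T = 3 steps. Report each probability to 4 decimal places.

t=0: π = [0.2000, 0.4000, 0.4000]
t=1: π = [0.4000, 0.2600, 0.3400]
t=2: π = [0.3540, 0.2740, 0.3720]
t=3: π = [0.3664, 0.2726, 0.3610]

π = [0.3664, 0.2726, 0.3610]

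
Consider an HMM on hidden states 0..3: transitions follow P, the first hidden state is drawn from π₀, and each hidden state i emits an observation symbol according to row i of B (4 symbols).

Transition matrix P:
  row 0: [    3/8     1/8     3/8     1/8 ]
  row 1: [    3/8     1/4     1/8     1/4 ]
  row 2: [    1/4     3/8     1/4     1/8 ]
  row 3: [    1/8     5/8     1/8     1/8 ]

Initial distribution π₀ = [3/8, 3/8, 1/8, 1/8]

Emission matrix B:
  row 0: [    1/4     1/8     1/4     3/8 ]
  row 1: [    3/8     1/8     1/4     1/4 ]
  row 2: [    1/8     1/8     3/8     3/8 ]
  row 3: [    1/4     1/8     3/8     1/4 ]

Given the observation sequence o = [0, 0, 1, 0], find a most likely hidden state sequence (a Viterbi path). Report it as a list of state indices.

t=0: δ = [9.375e-02, 1.406e-01, 1.562e-02, 3.125e-02]  (obs o_0=0)
t=1: δ = [1.318e-02, 1.318e-02, 4.395e-03, 8.789e-03]  ψ = [1, 1, 0, 1]  (obs o_1=0)
t=2: δ = [6.180e-04, 6.866e-04, 6.180e-04, 4.120e-04]  ψ = [0, 3, 0, 1]  (obs o_2=1)
t=3: δ = [6.437e-05, 9.656e-05, 2.897e-05, 4.292e-05]  ψ = [1, 3, 0, 1]  (obs o_3=0)
backtrack: best end state = 1; path = [1, 1, 3, 1]

path = [1, 1, 3, 1]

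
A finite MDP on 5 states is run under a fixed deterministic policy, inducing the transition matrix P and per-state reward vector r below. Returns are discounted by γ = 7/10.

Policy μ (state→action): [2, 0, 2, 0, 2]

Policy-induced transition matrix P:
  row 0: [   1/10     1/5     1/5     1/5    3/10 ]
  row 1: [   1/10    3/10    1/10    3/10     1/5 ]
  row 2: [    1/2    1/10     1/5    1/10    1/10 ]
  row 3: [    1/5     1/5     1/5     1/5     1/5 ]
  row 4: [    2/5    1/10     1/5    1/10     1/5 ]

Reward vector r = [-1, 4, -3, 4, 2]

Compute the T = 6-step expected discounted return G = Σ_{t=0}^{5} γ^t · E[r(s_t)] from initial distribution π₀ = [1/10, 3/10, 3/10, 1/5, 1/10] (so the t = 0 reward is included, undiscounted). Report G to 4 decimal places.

G = 3.3002

t=0: π = [0.1000, 0.3000, 0.3000, 0.2000, 0.1000], E[r] = 1.2000, γ^t·E[r] = 1.200000, running G = 1.200000
t=1: π = [0.2700, 0.1900, 0.1700, 0.1900, 0.1800], E[r] = 1.1000, γ^t·E[r] = 0.770000, running G = 1.970000
t=2: π = [0.2410, 0.1840, 0.1810, 0.1840, 0.2100], E[r] = 1.1080, γ^t·E[r] = 0.542920, running G = 2.512920
t=3: π = [0.2538, 0.1793, 0.1816, 0.1793, 0.2060], E[r] = 1.0478, γ^t·E[r] = 0.359395, running G = 2.872315
t=4: π = [0.2524, 0.1792, 0.1821, 0.1792, 0.2072], E[r] = 1.0492, γ^t·E[r] = 0.251918, running G = 3.124233
t=5: π = [0.2529, 0.1790, 0.1821, 0.1790, 0.2070], E[r] = 1.0468, γ^t·E[r] = 0.175936, running G = 3.300169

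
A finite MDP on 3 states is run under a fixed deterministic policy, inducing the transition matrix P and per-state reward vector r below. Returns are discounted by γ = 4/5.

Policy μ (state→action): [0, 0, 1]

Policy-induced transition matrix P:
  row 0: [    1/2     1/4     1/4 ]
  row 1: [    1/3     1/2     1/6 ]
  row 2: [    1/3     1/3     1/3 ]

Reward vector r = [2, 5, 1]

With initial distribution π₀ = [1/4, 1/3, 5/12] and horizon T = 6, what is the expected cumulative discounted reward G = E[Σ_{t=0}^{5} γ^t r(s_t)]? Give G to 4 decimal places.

t=0: π = [0.2500, 0.3333, 0.4167], E[r] = 2.5833, γ^t·E[r] = 2.583333, running G = 2.583333
t=1: π = [0.3750, 0.3681, 0.2569], E[r] = 2.8472, γ^t·E[r] = 2.277778, running G = 4.861111
t=2: π = [0.3958, 0.3634, 0.2407], E[r] = 2.8495, γ^t·E[r] = 1.823704, running G = 6.684815
t=3: π = [0.3993, 0.3609, 0.2398], E[r] = 2.8430, γ^t·E[r] = 1.455605, running G = 8.140420
t=4: π = [0.3999, 0.3602, 0.2399], E[r] = 2.8407, γ^t·E[r] = 1.163562, running G = 9.303982
t=5: π = [0.4000, 0.3600, 0.2400], E[r] = 2.8402, γ^t·E[r] = 0.930664, running G = 10.234645

G = 10.2346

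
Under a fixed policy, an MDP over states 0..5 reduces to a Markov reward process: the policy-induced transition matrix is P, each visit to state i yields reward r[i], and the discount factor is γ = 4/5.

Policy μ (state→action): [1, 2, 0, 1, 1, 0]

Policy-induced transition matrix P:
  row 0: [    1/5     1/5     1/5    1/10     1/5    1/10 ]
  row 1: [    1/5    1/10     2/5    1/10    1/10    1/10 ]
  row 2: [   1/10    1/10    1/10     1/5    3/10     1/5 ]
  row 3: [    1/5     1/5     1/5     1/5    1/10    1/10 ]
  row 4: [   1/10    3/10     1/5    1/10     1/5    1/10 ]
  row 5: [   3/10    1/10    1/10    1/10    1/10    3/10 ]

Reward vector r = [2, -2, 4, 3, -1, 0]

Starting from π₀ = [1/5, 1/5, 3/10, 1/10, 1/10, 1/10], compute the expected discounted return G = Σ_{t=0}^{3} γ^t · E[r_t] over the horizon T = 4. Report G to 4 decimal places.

t=0: π = [0.2000, 0.2000, 0.3000, 0.1000, 0.1000, 0.1000], E[r] = 1.4000, γ^t·E[r] = 1.400000, running G = 1.400000
t=1: π = [0.1700, 0.1500, 0.2000, 0.1400, 0.1900, 0.1500], E[r] = 1.0700, γ^t·E[r] = 0.856000, running G = 2.256000
t=2: π = [0.1760, 0.1690, 0.1950, 0.1340, 0.1760, 0.1500], E[r] = 1.0200, γ^t·E[r] = 0.652800, running G = 2.908800
t=3: π = [0.1779, 0.1662, 0.1993, 0.1329, 0.1742, 0.1495], E[r] = 1.0451, γ^t·E[r] = 0.535091, running G = 3.443891

G = 3.4439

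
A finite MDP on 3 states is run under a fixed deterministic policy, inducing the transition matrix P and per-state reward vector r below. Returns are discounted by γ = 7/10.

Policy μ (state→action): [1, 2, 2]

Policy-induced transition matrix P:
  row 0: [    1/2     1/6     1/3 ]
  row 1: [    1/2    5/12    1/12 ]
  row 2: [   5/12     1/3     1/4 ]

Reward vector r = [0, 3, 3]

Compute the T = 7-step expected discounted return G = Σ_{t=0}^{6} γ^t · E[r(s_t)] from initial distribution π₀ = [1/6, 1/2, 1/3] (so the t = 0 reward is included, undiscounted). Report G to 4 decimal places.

t=0: π = [0.1667, 0.5000, 0.3333], E[r] = 2.5000, γ^t·E[r] = 2.500000, running G = 2.500000
t=1: π = [0.4722, 0.3472, 0.1806], E[r] = 1.5833, γ^t·E[r] = 1.108333, running G = 3.608333
t=2: π = [0.4850, 0.2836, 0.2315], E[r] = 1.5451, γ^t·E[r] = 0.757118, running G = 4.365451
t=3: π = [0.4807, 0.2761, 0.2432], E[r] = 1.5579, γ^t·E[r] = 0.534350, running G = 4.899801
t=4: π = [0.4797, 0.2762, 0.2440], E[r] = 1.5608, γ^t·E[r] = 0.374745, running G = 5.274546
t=5: π = [0.4797, 0.2764, 0.2439], E[r] = 1.5610, γ^t·E[r] = 0.262359, running G = 5.536905
t=6: π = [0.4797, 0.2764, 0.2439], E[r] = 1.5610, γ^t·E[r] = 0.183648, running G = 5.720553

G = 5.7206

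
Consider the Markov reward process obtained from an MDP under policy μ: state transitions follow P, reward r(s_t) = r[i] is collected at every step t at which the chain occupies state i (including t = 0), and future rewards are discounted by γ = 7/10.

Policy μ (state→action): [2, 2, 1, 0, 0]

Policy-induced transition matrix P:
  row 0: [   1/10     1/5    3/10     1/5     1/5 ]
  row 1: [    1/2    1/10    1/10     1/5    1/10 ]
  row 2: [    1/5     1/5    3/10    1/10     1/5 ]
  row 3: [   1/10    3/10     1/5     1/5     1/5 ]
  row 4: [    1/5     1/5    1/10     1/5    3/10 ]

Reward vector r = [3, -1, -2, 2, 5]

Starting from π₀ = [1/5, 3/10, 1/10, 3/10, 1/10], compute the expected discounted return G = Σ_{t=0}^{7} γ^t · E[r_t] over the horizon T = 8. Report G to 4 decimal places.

t=0: π = [0.2000, 0.3000, 0.1000, 0.3000, 0.1000], E[r] = 1.2000, γ^t·E[r] = 1.200000, running G = 1.200000
t=1: π = [0.2400, 0.2000, 0.1900, 0.1900, 0.1800], E[r] = 1.4200, γ^t·E[r] = 0.994000, running G = 2.194000
t=2: π = [0.2170, 0.1990, 0.2050, 0.1810, 0.1980], E[r] = 1.3940, γ^t·E[r] = 0.683060, running G = 2.877060
t=3: π = [0.2199, 0.1982, 0.2025, 0.1795, 0.1999], E[r] = 1.4150, γ^t·E[r] = 0.485345, running G = 3.362405
t=4: π = [0.2195, 0.1981, 0.2024, 0.1798, 0.2002], E[r] = 1.4159, γ^t·E[r] = 0.339962, running G = 3.702367
t=5: π = [0.2195, 0.1982, 0.2024, 0.1798, 0.2002], E[r] = 1.4162, γ^t·E[r] = 0.238017, running G = 3.940384
t=6: π = [0.2195, 0.1982, 0.2024, 0.1798, 0.2002], E[r] = 1.4163, γ^t·E[r] = 0.166621, running G = 4.107005
t=7: π = [0.2195, 0.1982, 0.2024, 0.1798, 0.2002], E[r] = 1.4162, γ^t·E[r] = 0.116634, running G = 4.223639

G = 4.2236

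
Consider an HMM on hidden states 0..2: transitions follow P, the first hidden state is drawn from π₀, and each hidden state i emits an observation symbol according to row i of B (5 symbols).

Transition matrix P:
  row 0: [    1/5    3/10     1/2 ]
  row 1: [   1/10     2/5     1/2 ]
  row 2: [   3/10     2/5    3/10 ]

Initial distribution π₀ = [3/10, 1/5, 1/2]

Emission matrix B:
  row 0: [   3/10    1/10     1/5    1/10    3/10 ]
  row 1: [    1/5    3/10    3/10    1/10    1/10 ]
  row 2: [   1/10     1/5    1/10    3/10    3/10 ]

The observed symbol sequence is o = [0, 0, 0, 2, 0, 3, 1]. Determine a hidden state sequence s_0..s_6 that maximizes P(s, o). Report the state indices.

t=0: δ = [9.000e-02, 4.000e-02, 5.000e-02]  (obs o_0=0)
t=1: δ = [5.400e-03, 5.400e-03, 4.500e-03]  ψ = [0, 0, 0]  (obs o_1=0)
t=2: δ = [4.050e-04, 4.320e-04, 2.700e-04]  ψ = [2, 1, 0]  (obs o_2=0)
t=3: δ = [1.620e-05, 5.184e-05, 2.160e-05]  ψ = [0, 1, 1]  (obs o_3=2)
t=4: δ = [1.944e-06, 4.147e-06, 2.592e-06]  ψ = [2, 1, 1]  (obs o_4=0)
t=5: δ = [7.776e-08, 1.659e-07, 6.221e-07]  ψ = [2, 1, 1]  (obs o_5=3)
t=6: δ = [1.866e-08, 7.465e-08, 3.732e-08]  ψ = [2, 2, 2]  (obs o_6=1)
backtrack: best end state = 1; path = [0, 1, 1, 1, 1, 2, 1]

path = [0, 1, 1, 1, 1, 2, 1]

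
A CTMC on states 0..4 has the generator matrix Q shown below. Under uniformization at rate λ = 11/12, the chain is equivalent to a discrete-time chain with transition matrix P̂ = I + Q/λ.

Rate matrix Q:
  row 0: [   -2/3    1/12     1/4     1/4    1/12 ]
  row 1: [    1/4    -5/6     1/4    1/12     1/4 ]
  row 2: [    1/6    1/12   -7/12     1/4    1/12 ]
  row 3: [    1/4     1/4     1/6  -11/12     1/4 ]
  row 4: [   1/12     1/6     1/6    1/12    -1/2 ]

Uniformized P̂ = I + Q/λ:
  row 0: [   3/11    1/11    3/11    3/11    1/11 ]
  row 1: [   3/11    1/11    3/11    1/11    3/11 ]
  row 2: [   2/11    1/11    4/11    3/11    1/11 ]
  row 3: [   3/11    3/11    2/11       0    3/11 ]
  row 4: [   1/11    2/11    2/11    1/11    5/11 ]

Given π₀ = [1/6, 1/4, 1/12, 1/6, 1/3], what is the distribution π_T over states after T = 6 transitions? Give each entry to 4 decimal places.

t=0: π = [0.1667, 0.2500, 0.0833, 0.1667, 0.3333]
t=1: π = [0.2045, 0.1515, 0.2348, 0.1212, 0.2879]
t=2: π = [0.1990, 0.1391, 0.2569, 0.1598, 0.2452]
t=3: π = [0.2048, 0.1422, 0.2593, 0.1593, 0.2344]
t=4: π = [0.2065, 0.1412, 0.2605, 0.1608, 0.2310]
t=5: π = [0.2070, 0.1411, 0.2608, 0.1612, 0.2298]
t=6: π = [0.2072, 0.1411, 0.2609, 0.1613, 0.2294]

π = [0.2072, 0.1411, 0.2609, 0.1613, 0.2294]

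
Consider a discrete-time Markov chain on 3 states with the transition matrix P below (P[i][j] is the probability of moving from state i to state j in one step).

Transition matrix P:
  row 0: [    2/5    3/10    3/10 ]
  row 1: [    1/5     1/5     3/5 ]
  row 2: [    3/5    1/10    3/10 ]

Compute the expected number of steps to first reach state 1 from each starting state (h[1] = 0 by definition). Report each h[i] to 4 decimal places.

h = [4.1667, 0.0000, 5.0000]

First-step conditioning: h[1] = 0; for i ≠ 1, h[i] = 1 + Σ_k P[i][k]·h[k].
  h[0] = 1 + 2/5·h[0] + 3/10·h[2]
  h[2] = 1 + 3/5·h[0] + 3/10·h[2]
Solving the 2×2 linear system over states ≠ 1 gives exactly h = [25/6, 0, 5] (h[1] = 0 is the target).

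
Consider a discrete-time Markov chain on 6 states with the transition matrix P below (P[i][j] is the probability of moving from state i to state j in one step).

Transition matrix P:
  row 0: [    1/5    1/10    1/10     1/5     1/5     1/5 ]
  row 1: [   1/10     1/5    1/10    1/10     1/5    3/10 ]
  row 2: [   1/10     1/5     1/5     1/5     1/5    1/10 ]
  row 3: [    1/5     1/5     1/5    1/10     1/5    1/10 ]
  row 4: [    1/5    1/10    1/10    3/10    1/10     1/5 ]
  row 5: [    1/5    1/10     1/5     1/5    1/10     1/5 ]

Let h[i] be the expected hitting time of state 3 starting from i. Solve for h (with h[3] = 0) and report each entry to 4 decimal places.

h = [4.9073, 5.4581, 4.9629, 0.0000, 4.4612, 4.9575]

First-step conditioning: h[3] = 0; for i ≠ 3, h[i] = 1 + Σ_k P[i][k]·h[k].
  h[0] = 1 + 1/5·h[0] + 1/10·h[1] + 1/10·h[2] + 1/5·h[4] + 1/5·h[5]
  h[1] = 1 + 1/10·h[0] + 1/5·h[1] + 1/10·h[2] + 1/5·h[4] + 3/10·h[5]
  h[2] = 1 + 1/10·h[0] + 1/5·h[1] + 1/5·h[2] + 1/5·h[4] + 1/10·h[5]
  h[4] = 1 + 1/5·h[0] + 1/10·h[1] + 1/10·h[2] + 1/10·h[4] + 1/5·h[5]
  h[5] = 1 + 1/5·h[0] + 1/10·h[1] + 1/5·h[2] + 1/10·h[4] + 1/5·h[5]
Solving the 5×5 linear system over states ≠ 3 gives exactly h = [22495/4584, 2085/382, 11375/2292, 0, 10225/2292, 7575/1528] (h[3] = 0 is the target).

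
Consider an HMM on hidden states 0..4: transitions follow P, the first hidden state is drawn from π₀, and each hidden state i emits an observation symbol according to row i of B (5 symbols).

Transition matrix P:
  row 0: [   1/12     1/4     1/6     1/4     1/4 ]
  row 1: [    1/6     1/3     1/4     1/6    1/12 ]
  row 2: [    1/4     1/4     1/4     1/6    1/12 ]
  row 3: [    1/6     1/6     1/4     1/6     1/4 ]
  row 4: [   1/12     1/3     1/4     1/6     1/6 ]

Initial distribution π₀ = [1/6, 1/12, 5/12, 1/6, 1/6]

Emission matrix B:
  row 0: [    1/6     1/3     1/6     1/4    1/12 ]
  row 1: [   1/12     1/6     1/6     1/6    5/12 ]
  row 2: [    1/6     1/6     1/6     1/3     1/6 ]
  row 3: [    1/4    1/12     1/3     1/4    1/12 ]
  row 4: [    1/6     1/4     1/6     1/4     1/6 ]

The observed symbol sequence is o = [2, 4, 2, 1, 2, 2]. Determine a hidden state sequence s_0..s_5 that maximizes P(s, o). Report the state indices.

path = [2, 1, 2, 0, 3, 3]

t=0: δ = [2.778e-02, 1.389e-02, 6.944e-02, 5.556e-02, 2.778e-02]  (obs o_0=2)
t=1: δ = [1.447e-03, 7.234e-03, 2.894e-03, 9.645e-04, 2.315e-03]  ψ = [2, 2, 2, 2, 3]  (obs o_1=4)
t=2: δ = [2.009e-04, 4.019e-04, 3.014e-04, 4.019e-04, 1.005e-04]  ψ = [1, 1, 1, 1, 1]  (obs o_2=2)
t=3: δ = [2.512e-05, 2.233e-05, 1.674e-05, 5.582e-06, 2.512e-05]  ψ = [2, 1, 1, 1, 3]  (obs o_3=1)
t=4: δ = [6.977e-07, 1.395e-06, 1.047e-06, 2.093e-06, 1.047e-06]  ψ = [2, 4, 4, 0, 0]  (obs o_4=2)
t=5: δ = [5.814e-08, 7.752e-08, 8.721e-08, 1.163e-07, 8.721e-08]  ψ = [3, 1, 3, 3, 3]  (obs o_5=2)
backtrack: best end state = 3; path = [2, 1, 2, 0, 3, 3]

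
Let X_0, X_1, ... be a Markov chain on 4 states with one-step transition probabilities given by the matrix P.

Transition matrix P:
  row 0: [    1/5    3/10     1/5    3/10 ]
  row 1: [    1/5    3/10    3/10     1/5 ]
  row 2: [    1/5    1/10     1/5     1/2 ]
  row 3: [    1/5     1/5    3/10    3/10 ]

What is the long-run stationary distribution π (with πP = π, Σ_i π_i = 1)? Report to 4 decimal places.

π = [0.2000, 0.2162, 0.2545, 0.3293]

Balance equations π_j = Σ_i π_i·P[i][j]:
  π_0 = 1/5·π_0 + 1/5·π_1 + 1/5·π_2 + 1/5·π_3
  π_1 = 3/10·π_0 + 3/10·π_1 + 1/10·π_2 + 1/5·π_3
  π_2 = 1/5·π_0 + 3/10·π_1 + 1/5·π_2 + 3/10·π_3
  normalize: π_0 + π_1 + π_2 + π_3 = 1
Solving the linear system gives exactly π = [1/5, 107/495, 14/55, 163/495].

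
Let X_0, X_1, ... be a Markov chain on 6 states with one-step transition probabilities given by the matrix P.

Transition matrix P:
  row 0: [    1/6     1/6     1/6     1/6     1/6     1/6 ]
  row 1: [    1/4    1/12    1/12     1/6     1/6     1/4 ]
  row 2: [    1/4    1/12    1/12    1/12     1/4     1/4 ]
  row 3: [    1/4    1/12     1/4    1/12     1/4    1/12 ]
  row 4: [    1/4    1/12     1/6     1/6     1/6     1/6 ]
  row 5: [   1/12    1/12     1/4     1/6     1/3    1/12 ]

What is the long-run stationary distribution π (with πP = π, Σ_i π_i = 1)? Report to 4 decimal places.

Balance equations π_j = Σ_i π_i·P[i][j]:
  π_0 = 1/6·π_0 + 1/4·π_1 + 1/4·π_2 + 1/4·π_3 + 1/4·π_4 + 1/12·π_5
  π_1 = 1/6·π_0 + 1/12·π_1 + 1/12·π_2 + 1/12·π_3 + 1/12·π_4 + 1/12·π_5
  π_2 = 1/6·π_0 + 1/12·π_1 + 1/12·π_2 + 1/4·π_3 + 1/6·π_4 + 1/4·π_5
  π_3 = 1/6·π_0 + 1/6·π_1 + 1/12·π_2 + 1/12·π_3 + 1/6·π_4 + 1/6·π_5
  π_4 = 1/6·π_0 + 1/6·π_1 + 1/4·π_2 + 1/4·π_3 + 1/6·π_4 + 1/3·π_5
  normalize: π_0 + π_1 + π_2 + π_3 + π_4 + π_5 = 1
Solving the linear system gives exactly π = [2937/14287, 4306/42861, 559/3297, 6035/42861, 1346/6123, 180/1099].

π = [0.2056, 0.1005, 0.1695, 0.1408, 0.2198, 0.1638]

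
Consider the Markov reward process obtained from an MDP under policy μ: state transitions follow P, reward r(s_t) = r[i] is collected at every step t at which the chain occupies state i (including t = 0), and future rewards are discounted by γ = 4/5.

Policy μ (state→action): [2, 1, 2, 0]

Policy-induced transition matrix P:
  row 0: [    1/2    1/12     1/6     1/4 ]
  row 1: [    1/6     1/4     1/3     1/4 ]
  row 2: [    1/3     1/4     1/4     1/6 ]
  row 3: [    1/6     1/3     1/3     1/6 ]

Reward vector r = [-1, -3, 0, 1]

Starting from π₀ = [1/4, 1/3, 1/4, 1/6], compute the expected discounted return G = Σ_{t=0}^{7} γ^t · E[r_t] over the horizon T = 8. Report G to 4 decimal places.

t=0: π = [0.2500, 0.3333, 0.2500, 0.1667], E[r] = -1.0833, γ^t·E[r] = -1.083333, running G = -1.083333
t=1: π = [0.2917, 0.2222, 0.2708, 0.2153], E[r] = -0.7431, γ^t·E[r] = -0.594444, running G = -1.677778
t=2: π = [0.3090, 0.2193, 0.2622, 0.2095], E[r] = -0.7575, γ^t·E[r] = -0.484815, running G = -2.162593
t=3: π = [0.3134, 0.2160, 0.2600, 0.2107], E[r] = -0.7505, γ^t·E[r] = -0.384272, running G = -2.546864
t=4: π = [0.3145, 0.2153, 0.2594, 0.2108], E[r] = -0.7497, γ^t·E[r] = -0.307063, running G = -2.853928
t=5: π = [0.3147, 0.2152, 0.2593, 0.2108], E[r] = -0.7494, γ^t·E[r] = -0.245556, running G = -3.099483
t=6: π = [0.3148, 0.2151, 0.2593, 0.2108], E[r] = -0.7493, γ^t·E[r] = -0.196427, running G = -3.295911
t=7: π = [0.3148, 0.2151, 0.2593, 0.2108], E[r] = -0.7493, γ^t·E[r] = -0.157138, running G = -3.453049

G = -3.4530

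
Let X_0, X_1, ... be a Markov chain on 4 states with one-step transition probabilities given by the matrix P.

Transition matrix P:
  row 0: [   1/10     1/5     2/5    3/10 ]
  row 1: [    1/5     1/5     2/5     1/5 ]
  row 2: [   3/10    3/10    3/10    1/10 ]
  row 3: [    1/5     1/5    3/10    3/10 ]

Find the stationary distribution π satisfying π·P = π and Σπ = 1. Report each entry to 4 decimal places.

π = [0.2132, 0.2345, 0.3448, 0.2076]

Balance equations π_j = Σ_i π_i·P[i][j]:
  π_0 = 1/10·π_0 + 1/5·π_1 + 3/10·π_2 + 1/5·π_3
  π_1 = 1/5·π_0 + 1/5·π_1 + 3/10·π_2 + 1/5·π_3
  π_2 = 2/5·π_0 + 2/5·π_1 + 3/10·π_2 + 3/10·π_3
  normalize: π_0 + π_1 + π_2 + π_3 = 1
Solving the linear system gives exactly π = [230/1079, 253/1079, 372/1079, 224/1079].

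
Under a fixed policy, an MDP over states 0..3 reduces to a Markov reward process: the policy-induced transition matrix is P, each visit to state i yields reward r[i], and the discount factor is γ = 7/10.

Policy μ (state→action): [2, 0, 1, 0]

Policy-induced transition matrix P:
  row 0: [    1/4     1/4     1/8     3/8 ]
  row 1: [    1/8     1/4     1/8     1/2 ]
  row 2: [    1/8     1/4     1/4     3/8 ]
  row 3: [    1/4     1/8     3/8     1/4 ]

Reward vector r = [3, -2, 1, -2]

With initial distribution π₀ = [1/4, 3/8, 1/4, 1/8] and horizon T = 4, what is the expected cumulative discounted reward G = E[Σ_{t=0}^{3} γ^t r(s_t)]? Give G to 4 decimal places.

G = -0.6357

t=0: π = [0.2500, 0.3750, 0.2500, 0.1250], E[r] = 0.0000, γ^t·E[r] = 0.000000, running G = 0.000000
t=1: π = [0.1719, 0.2344, 0.1875, 0.4063], E[r] = -0.5781, γ^t·E[r] = -0.404688, running G = -0.404688
t=2: π = [0.1973, 0.1992, 0.2500, 0.3535], E[r] = -0.2637, γ^t·E[r] = -0.129199, running G = -0.533887
t=3: π = [0.1938, 0.2058, 0.2446, 0.3557], E[r] = -0.2969, γ^t·E[r] = -0.101828, running G = -0.635715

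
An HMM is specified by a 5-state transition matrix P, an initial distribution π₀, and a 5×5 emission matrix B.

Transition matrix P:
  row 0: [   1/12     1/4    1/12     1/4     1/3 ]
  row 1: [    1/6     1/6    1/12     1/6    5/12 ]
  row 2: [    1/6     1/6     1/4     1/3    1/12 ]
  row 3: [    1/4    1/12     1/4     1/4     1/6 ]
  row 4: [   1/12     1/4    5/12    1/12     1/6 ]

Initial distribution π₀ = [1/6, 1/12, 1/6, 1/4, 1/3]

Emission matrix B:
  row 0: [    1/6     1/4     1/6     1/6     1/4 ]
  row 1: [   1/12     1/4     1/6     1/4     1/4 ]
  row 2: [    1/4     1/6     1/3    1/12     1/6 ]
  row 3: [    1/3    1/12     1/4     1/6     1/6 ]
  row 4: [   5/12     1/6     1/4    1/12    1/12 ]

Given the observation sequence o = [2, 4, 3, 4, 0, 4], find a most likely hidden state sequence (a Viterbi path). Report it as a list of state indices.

path = [4, 2, 3, 0, 4, 2]

t=0: δ = [2.778e-02, 1.389e-02, 5.556e-02, 6.250e-02, 8.333e-02]  (obs o_0=2)
t=1: δ = [3.906e-03, 5.208e-03, 5.787e-03, 3.086e-03, 1.157e-03]  ψ = [3, 4, 4, 2, 4]  (obs o_1=4)
t=2: δ = [1.608e-04, 2.441e-04, 1.206e-04, 3.215e-04, 1.808e-04]  ψ = [2, 0, 2, 2, 1]  (obs o_2=3)
t=3: δ = [2.009e-05, 1.130e-05, 1.340e-05, 1.340e-05, 8.477e-06]  ψ = [3, 4, 3, 3, 1]  (obs o_3=4)
t=4: δ = [5.582e-07, 4.186e-07, 8.830e-07, 1.674e-06, 2.791e-06]  ψ = [3, 0, 4, 0, 0]  (obs o_4=0)
t=5: δ = [1.047e-07, 1.744e-07, 1.938e-07, 6.977e-08, 3.876e-08]  ψ = [3, 4, 4, 3, 4]  (obs o_5=4)
backtrack: best end state = 2; path = [4, 2, 3, 0, 4, 2]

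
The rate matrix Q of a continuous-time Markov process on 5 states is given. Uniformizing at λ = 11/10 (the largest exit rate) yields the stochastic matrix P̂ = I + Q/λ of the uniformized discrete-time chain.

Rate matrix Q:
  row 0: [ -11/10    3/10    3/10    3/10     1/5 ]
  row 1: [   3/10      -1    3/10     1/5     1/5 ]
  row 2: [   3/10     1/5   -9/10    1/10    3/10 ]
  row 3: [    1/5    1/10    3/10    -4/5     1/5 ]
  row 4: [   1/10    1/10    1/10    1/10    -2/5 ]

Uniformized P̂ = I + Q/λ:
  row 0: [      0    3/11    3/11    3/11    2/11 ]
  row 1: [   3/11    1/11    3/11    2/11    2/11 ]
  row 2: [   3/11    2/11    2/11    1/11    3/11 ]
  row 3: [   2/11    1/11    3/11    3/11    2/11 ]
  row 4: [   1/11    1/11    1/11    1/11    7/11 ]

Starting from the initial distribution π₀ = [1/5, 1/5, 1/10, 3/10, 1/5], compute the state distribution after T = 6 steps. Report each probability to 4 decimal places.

π = [0.1510, 0.1357, 0.1896, 0.1599, 0.3638]

t=0: π = [0.2000, 0.2000, 0.1000, 0.3000, 0.2000]
t=1: π = [0.1545, 0.1364, 0.2273, 0.2000, 0.2818]
t=2: π = [0.1612, 0.1397, 0.2008, 0.1678, 0.3306]
t=3: π = [0.1534, 0.1385, 0.1944, 0.1634, 0.3503]
t=4: π = [0.1523, 0.1365, 0.1914, 0.1611, 0.3587]
t=5: π = [0.1513, 0.1360, 0.1901, 0.1603, 0.3623]
t=6: π = [0.1510, 0.1357, 0.1896, 0.1599, 0.3638]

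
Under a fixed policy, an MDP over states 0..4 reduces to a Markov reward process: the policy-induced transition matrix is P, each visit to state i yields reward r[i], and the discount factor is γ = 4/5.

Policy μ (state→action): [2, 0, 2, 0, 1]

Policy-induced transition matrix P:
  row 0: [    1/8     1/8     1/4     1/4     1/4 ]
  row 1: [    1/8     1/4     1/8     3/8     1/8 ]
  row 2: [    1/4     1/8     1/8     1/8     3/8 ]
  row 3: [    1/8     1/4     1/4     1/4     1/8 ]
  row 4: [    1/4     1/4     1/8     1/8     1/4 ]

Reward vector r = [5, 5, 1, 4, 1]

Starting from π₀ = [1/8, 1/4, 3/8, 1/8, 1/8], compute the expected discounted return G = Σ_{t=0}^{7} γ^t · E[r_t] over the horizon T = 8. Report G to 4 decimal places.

t=0: π = [0.1250, 0.2500, 0.3750, 0.1250, 0.1250], E[r] = 2.8750, γ^t·E[r] = 2.875000, running G = 2.875000
t=1: π = [0.1875, 0.1875, 0.1563, 0.2188, 0.2500], E[r] = 3.1563, γ^t·E[r] = 2.525000, running G = 5.400000
t=2: π = [0.1758, 0.2070, 0.1758, 0.2227, 0.2188], E[r] = 3.1992, γ^t·E[r] = 2.047500, running G = 7.447500
t=3: π = [0.1743, 0.2061, 0.1748, 0.2266, 0.2183], E[r] = 3.2012, γ^t·E[r] = 1.639000, running G = 9.086500
t=4: π = [0.1741, 0.2064, 0.1751, 0.2266, 0.2178], E[r] = 3.2018, γ^t·E[r] = 1.311475, running G = 10.397975
t=5: π = [0.1741, 0.2063, 0.1751, 0.2267, 0.2178], E[r] = 3.2019, γ^t·E[r] = 1.049190, running G = 11.447165
t=6: π = [0.1741, 0.2063, 0.1751, 0.2267, 0.2178], E[r] = 3.2019, γ^t·E[r] = 0.839355, running G = 12.286520
t=7: π = [0.1741, 0.2063, 0.1751, 0.2267, 0.2178], E[r] = 3.2019, γ^t·E[r] = 0.671484, running G = 12.958004

G = 12.9580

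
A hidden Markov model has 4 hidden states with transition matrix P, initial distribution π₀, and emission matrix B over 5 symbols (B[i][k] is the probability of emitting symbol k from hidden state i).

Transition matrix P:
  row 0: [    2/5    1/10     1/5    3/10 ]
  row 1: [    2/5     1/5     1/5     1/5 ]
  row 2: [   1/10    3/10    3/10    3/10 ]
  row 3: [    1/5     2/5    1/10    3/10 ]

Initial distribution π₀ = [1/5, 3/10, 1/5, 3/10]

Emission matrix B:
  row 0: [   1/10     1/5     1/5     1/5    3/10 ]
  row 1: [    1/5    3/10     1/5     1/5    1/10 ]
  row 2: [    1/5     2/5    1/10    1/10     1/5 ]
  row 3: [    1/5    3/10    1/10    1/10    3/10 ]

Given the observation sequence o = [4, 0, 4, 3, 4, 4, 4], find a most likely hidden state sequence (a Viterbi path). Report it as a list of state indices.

t=0: δ = [6.000e-02, 3.000e-02, 4.000e-02, 9.000e-02]  (obs o_0=4)
t=1: δ = [2.400e-03, 7.200e-03, 2.400e-03, 5.400e-03]  ψ = [0, 3, 0, 3]  (obs o_1=0)
t=2: δ = [8.640e-04, 2.160e-04, 2.880e-04, 4.860e-04]  ψ = [1, 3, 1, 3]  (obs o_2=4)
t=3: δ = [6.912e-05, 3.888e-05, 1.728e-05, 2.592e-05]  ψ = [0, 3, 0, 0]  (obs o_3=3)
t=4: δ = [8.294e-06, 1.037e-06, 2.765e-06, 6.221e-06]  ψ = [0, 3, 0, 0]  (obs o_4=4)
t=5: δ = [9.953e-07, 2.488e-07, 3.318e-07, 7.465e-07]  ψ = [0, 3, 0, 0]  (obs o_5=4)
t=6: δ = [1.194e-07, 2.986e-08, 3.981e-08, 8.958e-08]  ψ = [0, 3, 0, 0]  (obs o_6=4)
backtrack: best end state = 0; path = [3, 1, 0, 0, 0, 0, 0]

path = [3, 1, 0, 0, 0, 0, 0]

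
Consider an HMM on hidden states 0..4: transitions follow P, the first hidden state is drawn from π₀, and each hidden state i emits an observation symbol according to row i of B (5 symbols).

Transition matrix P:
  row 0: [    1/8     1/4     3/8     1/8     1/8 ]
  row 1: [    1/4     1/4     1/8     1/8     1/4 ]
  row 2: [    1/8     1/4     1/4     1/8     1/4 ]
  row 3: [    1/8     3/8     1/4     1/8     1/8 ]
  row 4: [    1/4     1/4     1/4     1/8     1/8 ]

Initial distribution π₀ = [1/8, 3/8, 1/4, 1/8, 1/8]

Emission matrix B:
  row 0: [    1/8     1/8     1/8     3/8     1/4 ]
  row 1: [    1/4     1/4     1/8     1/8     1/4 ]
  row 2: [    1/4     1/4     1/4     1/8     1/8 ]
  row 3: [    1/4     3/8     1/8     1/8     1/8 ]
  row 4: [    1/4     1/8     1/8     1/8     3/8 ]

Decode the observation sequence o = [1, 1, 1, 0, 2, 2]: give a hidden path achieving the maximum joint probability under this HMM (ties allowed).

path = [1, 3, 1, 4, 2, 2]

t=0: δ = [1.562e-02, 9.375e-02, 6.250e-02, 4.688e-02, 1.562e-02]  (obs o_0=1)
t=1: δ = [2.930e-03, 5.859e-03, 3.906e-03, 4.395e-03, 2.930e-03]  ψ = [1, 1, 2, 1, 1]  (obs o_1=1)
t=2: δ = [1.831e-04, 4.120e-04, 2.747e-04, 2.747e-04, 1.831e-04]  ψ = [1, 3, 0, 1, 1]  (obs o_2=1)
t=3: δ = [1.287e-05, 2.575e-05, 1.717e-05, 1.287e-05, 2.575e-05]  ψ = [1, 1, 0, 1, 1]  (obs o_3=0)
t=4: δ = [8.047e-07, 8.047e-07, 1.609e-06, 4.023e-07, 8.047e-07]  ψ = [1, 1, 4, 1, 1]  (obs o_4=2)
t=5: δ = [2.515e-08, 5.029e-08, 1.006e-07, 2.515e-08, 5.029e-08]  ψ = [1, 2, 2, 2, 2]  (obs o_5=2)
backtrack: best end state = 2; path = [1, 3, 1, 4, 2, 2]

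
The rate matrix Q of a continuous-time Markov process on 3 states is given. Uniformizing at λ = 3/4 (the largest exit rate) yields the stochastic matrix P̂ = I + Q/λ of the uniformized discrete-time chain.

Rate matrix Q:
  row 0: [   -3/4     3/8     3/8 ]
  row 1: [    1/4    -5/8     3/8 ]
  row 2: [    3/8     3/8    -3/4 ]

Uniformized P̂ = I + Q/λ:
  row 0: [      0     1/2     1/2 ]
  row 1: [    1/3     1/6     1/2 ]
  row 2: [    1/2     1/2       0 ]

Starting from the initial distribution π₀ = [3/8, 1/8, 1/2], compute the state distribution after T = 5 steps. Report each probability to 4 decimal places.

t=0: π = [0.3750, 0.1250, 0.5000]
t=1: π = [0.2917, 0.4583, 0.2500]
t=2: π = [0.2778, 0.3472, 0.3750]
t=3: π = [0.3032, 0.3843, 0.3125]
t=4: π = [0.2843, 0.3719, 0.3438]
t=5: π = [0.2958, 0.3760, 0.3281]

π = [0.2958, 0.3760, 0.3281]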